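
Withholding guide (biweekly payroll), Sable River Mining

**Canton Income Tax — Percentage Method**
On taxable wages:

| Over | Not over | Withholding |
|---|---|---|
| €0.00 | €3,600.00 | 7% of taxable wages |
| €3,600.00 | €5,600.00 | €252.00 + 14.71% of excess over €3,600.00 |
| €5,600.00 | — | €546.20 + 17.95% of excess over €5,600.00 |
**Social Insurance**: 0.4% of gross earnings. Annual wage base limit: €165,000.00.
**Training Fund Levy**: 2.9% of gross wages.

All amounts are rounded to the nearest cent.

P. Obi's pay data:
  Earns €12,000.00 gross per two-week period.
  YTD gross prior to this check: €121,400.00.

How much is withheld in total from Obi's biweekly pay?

Canton Income Tax: taxable = €12,000.00
  €546.20 + 17.95% × (€12,000.00 − €5,600.00) = €546.20 + 17.95% × €6,400.00 = €1,695.00
Social Insurance: 0.4% × €12,000.00 = €48.00
Training Fund Levy: 2.9% × €12,000.00 = €348.00
Total: €1,695.00 + €48.00 + €348.00 = €2,091.00

€2,091.00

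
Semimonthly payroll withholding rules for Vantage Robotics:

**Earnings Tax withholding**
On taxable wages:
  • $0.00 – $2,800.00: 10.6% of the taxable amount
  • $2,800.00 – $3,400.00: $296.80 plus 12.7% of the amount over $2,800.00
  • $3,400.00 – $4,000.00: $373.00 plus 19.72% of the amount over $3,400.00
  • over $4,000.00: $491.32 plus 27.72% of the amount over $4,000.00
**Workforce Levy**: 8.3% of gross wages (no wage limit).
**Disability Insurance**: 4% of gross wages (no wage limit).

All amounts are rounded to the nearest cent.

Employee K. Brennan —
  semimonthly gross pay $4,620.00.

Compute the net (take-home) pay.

$3,388.56

Earnings Tax: taxable = $4,620.00
  $491.32 + 27.72% × ($4,620.00 − $4,000.00) = $491.32 + 27.72% × $620.00 = $663.18
Workforce Levy: 8.3% × $4,620.00 = $383.46
Disability Insurance: 4% × $4,620.00 = $184.80
Total withheld: $663.18 + $383.46 + $184.80 = $1,231.44
Net pay: $4,620.00 − $1,231.44 = $3,388.56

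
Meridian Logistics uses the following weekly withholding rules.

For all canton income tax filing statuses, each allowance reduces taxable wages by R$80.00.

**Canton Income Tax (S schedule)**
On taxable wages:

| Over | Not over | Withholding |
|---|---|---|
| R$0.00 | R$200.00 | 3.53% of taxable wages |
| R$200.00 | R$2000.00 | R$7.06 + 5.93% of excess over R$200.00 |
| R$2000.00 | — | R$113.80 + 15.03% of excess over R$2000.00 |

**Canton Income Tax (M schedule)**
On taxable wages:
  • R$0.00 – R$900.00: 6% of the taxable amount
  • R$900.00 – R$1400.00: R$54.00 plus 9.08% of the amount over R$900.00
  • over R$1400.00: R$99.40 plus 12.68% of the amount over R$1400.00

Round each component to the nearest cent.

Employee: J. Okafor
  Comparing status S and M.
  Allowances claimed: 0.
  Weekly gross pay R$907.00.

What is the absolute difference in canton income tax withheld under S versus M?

R$5.65

Canton Income Tax (S): taxable = R$907.00
  R$7.06 + 5.93% × (R$907.00 − R$200.00) = R$7.06 + 5.93% × R$707.00 = R$48.99
Canton Income Tax (M): taxable = R$907.00
  R$54.00 + 9.08% × (R$907.00 − R$900.00) = R$54.00 + 9.08% × R$7.00 = R$54.64
Difference: |R$48.99 − R$54.64| = R$5.65 (higher under M)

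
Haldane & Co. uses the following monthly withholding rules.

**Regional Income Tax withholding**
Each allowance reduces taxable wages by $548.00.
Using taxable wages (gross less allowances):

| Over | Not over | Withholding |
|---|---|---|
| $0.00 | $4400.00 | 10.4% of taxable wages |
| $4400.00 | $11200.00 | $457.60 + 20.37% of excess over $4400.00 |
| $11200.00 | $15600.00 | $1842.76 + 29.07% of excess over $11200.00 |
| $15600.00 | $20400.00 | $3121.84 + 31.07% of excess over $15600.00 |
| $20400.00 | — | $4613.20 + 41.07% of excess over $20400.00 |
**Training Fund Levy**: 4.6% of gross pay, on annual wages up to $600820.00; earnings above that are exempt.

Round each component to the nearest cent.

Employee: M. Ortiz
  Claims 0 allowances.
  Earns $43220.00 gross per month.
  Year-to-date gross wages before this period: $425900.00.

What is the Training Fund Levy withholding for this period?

$1988.12

Training Fund Levy: 4.6% × $43220.00 = $1988.12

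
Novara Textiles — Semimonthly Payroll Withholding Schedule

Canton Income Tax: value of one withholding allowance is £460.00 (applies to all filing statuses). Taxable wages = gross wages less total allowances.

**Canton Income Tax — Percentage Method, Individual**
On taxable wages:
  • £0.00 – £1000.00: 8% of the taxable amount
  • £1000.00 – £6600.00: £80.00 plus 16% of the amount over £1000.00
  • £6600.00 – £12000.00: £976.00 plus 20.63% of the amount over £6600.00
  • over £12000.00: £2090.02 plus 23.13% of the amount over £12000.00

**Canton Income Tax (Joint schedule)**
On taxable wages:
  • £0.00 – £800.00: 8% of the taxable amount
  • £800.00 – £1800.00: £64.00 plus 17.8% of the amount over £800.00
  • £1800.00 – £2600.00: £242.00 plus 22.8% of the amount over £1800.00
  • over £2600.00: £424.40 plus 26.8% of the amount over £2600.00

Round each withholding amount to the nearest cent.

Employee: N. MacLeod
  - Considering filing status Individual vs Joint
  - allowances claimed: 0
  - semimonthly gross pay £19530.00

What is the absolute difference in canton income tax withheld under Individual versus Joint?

Canton Income Tax (Individual): taxable = £19530.00
  £2090.02 + 23.13% × (£19530.00 − £12000.00) = £2090.02 + 23.13% × £7530.00 = £3831.71
Canton Income Tax (Joint): taxable = £19530.00
  £424.40 + 26.8% × (£19530.00 − £2600.00) = £424.40 + 26.8% × £16930.00 = £4961.64
Difference: |£3831.71 − £4961.64| = £1129.93 (higher under Joint)

£1129.93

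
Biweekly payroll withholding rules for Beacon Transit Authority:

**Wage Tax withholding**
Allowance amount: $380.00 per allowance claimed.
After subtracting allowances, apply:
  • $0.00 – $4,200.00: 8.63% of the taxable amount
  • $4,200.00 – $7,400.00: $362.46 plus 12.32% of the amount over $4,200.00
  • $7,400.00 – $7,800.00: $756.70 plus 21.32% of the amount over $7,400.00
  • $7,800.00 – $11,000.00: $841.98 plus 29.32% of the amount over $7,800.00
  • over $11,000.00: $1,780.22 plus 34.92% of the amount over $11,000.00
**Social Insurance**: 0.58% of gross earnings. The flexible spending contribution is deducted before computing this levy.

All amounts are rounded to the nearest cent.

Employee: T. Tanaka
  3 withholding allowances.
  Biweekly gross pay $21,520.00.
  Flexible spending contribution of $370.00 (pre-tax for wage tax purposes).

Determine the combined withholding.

Wage Tax: taxable = $21,520.00 − $370.00 − 3×$380.00 = $20,010.00
  $1,780.22 + 34.92% × ($20,010.00 − $11,000.00) = $1,780.22 + 34.92% × $9,010.00 = $4,926.51
Social Insurance: 0.58% × $21,150.00 = $122.67
Total: $4,926.51 + $122.67 = $5,049.18

$5,049.18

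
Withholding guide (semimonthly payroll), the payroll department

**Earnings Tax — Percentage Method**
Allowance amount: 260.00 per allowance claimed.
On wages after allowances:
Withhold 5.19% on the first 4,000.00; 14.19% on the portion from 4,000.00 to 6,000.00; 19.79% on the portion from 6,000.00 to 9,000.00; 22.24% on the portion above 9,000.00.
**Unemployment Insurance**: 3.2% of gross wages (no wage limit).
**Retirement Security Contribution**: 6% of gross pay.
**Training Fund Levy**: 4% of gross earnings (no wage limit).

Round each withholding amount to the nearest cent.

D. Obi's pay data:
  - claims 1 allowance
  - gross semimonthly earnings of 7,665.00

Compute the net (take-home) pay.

Earnings Tax: taxable = 7,665.00 − 1×260.00 = 7,405.00
  491.40 + 19.79% × (7,405.00 − 6,000.00) = 491.40 + 19.79% × 1,405.00 = 769.45
Unemployment Insurance: 3.2% × 7,665.00 = 245.28
Retirement Security Contribution: 6% × 7,665.00 = 459.90
Training Fund Levy: 4% × 7,665.00 = 306.60
Total withheld: 769.45 + 245.28 + 459.90 + 306.60 = 1,781.23
Net pay: 7,665.00 − 1,781.23 = 5,883.77

5,883.77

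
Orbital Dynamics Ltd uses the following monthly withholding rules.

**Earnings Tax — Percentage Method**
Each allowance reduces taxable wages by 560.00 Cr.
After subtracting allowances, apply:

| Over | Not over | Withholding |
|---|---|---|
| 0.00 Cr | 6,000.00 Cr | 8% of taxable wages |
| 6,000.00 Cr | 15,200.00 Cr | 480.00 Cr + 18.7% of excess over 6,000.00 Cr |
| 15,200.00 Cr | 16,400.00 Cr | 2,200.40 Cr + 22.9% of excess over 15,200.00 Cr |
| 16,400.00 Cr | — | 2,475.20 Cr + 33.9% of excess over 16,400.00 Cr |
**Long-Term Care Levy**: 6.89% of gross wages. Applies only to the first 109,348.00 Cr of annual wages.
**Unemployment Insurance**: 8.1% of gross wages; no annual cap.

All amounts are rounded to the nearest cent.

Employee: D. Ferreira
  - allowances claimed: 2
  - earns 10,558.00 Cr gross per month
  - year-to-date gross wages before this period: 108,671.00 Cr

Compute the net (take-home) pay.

8,533.24 Cr

Earnings Tax: taxable = 10,558.00 Cr − 2×560.00 Cr = 9,438.00 Cr
  480.00 Cr + 18.7% × (9,438.00 Cr − 6,000.00 Cr) = 480.00 Cr + 18.7% × 3,438.00 Cr = 1,122.91 Cr
Long-Term Care Levy: cap 109,348.00 Cr − YTD 108,671.00 Cr = 677.00 Cr subject; 6.89% × 677.00 Cr = 46.65 Cr
Unemployment Insurance: 8.1% × 10,558.00 Cr = 855.20 Cr
Total withheld: 1,122.91 Cr + 46.65 Cr + 855.20 Cr = 2,024.76 Cr
Net pay: 10,558.00 Cr − 2,024.76 Cr = 8,533.24 Cr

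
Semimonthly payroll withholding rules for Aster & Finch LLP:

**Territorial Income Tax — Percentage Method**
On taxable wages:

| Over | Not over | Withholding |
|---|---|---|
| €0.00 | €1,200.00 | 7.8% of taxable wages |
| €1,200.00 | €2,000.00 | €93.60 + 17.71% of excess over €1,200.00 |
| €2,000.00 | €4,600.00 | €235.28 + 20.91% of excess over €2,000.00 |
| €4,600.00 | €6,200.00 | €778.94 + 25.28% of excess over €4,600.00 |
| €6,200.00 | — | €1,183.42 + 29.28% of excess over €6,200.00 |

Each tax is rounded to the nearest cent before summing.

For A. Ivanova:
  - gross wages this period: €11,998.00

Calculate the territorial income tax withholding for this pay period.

Territorial Income Tax: taxable = €11,998.00
  €1,183.42 + 29.28% × (€11,998.00 − €6,200.00) = €1,183.42 + 29.28% × €5,798.00 = €2,881.07

€2,881.07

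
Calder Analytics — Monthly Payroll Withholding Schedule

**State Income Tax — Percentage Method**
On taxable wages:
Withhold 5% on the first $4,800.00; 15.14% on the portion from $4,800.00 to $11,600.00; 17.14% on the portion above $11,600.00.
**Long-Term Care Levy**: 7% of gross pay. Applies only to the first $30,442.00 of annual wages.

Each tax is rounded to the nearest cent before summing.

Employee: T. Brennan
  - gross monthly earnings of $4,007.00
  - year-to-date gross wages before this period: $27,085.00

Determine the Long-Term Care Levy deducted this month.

$234.99

Long-Term Care Levy: cap $30,442.00 − YTD $27,085.00 = $3,357.00 subject; 7% × $3,357.00 = $234.99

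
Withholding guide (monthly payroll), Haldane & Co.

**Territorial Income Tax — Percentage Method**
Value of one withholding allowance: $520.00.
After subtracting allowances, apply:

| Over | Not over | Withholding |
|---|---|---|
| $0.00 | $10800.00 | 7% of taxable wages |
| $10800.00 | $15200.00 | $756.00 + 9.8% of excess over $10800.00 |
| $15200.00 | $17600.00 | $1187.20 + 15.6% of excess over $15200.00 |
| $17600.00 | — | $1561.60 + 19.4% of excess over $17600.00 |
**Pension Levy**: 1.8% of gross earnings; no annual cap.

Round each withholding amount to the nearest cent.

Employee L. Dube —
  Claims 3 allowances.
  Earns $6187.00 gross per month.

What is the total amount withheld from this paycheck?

$435.26

Territorial Income Tax: taxable = $6187.00 − 3×$520.00 = $4627.00
  7% × $4627.00 = $323.89
Pension Levy: 1.8% × $6187.00 = $111.37
Total: $323.89 + $111.37 = $435.26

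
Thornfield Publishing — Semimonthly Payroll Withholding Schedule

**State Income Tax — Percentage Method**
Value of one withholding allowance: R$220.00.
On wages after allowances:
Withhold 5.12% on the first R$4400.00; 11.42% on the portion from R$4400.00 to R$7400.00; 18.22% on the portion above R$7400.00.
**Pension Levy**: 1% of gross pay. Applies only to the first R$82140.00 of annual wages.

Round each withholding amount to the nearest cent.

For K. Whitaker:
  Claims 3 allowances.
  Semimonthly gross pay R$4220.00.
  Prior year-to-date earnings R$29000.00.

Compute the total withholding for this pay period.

State Income Tax: taxable = R$4220.00 − 3×R$220.00 = R$3560.00
  5.12% × R$3560.00 = R$182.27
Pension Levy: 1% × R$4220.00 = R$42.20
Total: R$182.27 + R$42.20 = R$224.47

R$224.47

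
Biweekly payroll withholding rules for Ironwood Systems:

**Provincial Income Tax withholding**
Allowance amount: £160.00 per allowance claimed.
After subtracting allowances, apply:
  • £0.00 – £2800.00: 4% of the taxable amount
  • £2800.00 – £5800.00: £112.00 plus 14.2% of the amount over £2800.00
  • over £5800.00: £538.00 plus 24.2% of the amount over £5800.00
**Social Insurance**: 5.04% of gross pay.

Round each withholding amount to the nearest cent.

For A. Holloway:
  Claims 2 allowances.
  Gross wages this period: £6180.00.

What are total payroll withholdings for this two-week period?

£863.99

Provincial Income Tax: taxable = £6180.00 − 2×£160.00 = £5860.00
  £538.00 + 24.2% × (£5860.00 − £5800.00) = £538.00 + 24.2% × £60.00 = £552.52
Social Insurance: 5.04% × £6180.00 = £311.47
Total: £552.52 + £311.47 = £863.99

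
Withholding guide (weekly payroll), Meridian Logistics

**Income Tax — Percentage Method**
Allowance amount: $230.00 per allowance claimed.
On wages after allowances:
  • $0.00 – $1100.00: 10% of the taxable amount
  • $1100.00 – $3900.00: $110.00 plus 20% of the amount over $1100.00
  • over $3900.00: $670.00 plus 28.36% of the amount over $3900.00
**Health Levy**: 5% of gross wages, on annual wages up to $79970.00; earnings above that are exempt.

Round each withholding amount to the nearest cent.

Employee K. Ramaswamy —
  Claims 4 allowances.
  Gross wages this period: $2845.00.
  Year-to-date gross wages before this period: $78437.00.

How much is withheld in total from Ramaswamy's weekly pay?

Income Tax: taxable = $2845.00 − 4×$230.00 = $1925.00
  $110.00 + 20% × ($1925.00 − $1100.00) = $110.00 + 20% × $825.00 = $275.00
Health Levy: cap $79970.00 − YTD $78437.00 = $1533.00 subject; 5% × $1533.00 = $76.65
Total: $275.00 + $76.65 = $351.65

$351.65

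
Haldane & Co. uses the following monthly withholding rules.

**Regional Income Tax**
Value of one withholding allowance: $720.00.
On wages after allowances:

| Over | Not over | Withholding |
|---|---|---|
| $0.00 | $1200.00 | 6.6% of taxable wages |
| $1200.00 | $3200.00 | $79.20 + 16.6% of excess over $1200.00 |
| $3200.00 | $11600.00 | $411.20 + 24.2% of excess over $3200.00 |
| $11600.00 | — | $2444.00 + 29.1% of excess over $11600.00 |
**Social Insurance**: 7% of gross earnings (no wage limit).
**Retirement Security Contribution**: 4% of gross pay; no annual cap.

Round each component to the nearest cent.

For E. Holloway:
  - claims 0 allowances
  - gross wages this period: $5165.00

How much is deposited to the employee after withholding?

Regional Income Tax: taxable = $5165.00
  $411.20 + 24.2% × ($5165.00 − $3200.00) = $411.20 + 24.2% × $1965.00 = $886.73
Social Insurance: 7% × $5165.00 = $361.55
Retirement Security Contribution: 4% × $5165.00 = $206.60
Total withheld: $886.73 + $361.55 + $206.60 = $1454.88
Net pay: $5165.00 − $1454.88 = $3710.12

$3710.12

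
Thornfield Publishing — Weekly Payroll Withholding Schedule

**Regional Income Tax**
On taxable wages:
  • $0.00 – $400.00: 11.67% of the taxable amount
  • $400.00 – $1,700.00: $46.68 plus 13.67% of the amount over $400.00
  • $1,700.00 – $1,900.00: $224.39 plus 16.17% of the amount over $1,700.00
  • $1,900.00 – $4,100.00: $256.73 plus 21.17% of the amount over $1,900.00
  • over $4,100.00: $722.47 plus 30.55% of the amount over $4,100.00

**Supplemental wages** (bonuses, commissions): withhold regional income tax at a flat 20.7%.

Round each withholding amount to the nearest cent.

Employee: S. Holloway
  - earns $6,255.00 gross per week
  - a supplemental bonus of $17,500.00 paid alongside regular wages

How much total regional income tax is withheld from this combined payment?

$5,003.32

Regional Income Tax: taxable = $6,255.00
  $722.47 + 30.55% × ($6,255.00 − $4,100.00) = $722.47 + 30.55% × $2,155.00 = $1,380.82
Supplemental (20.7% flat on bonus): 20.7% × $17,500.00 = $3,622.50
Total regional income tax: $1,380.82 + $3,622.50 = $5,003.32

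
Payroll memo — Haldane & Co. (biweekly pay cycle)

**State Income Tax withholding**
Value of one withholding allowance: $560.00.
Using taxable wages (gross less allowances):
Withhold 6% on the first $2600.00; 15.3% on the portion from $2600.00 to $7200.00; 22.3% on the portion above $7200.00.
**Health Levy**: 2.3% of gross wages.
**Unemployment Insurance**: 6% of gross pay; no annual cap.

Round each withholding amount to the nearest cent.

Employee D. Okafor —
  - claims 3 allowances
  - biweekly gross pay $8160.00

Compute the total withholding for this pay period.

$1426.92

State Income Tax: taxable = $8160.00 − 3×$560.00 = $6480.00
  $156.00 + 15.3% × ($6480.00 − $2600.00) = $156.00 + 15.3% × $3880.00 = $749.64
Health Levy: 2.3% × $8160.00 = $187.68
Unemployment Insurance: 6% × $8160.00 = $489.60
Total: $749.64 + $187.68 + $489.60 = $1426.92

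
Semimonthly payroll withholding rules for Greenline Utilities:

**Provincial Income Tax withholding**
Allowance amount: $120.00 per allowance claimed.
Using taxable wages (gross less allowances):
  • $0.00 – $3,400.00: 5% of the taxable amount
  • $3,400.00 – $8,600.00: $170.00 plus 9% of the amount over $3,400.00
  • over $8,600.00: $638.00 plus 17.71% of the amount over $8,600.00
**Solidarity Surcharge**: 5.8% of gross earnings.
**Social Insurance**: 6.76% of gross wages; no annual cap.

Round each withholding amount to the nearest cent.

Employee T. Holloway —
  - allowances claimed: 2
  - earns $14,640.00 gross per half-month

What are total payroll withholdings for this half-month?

$3,503.96

Provincial Income Tax: taxable = $14,640.00 − 2×$120.00 = $14,400.00
  $638.00 + 17.71% × ($14,400.00 − $8,600.00) = $638.00 + 17.71% × $5,800.00 = $1,665.18
Solidarity Surcharge: 5.8% × $14,640.00 = $849.12
Social Insurance: 6.76% × $14,640.00 = $989.66
Total: $1,665.18 + $849.12 + $989.66 = $3,503.96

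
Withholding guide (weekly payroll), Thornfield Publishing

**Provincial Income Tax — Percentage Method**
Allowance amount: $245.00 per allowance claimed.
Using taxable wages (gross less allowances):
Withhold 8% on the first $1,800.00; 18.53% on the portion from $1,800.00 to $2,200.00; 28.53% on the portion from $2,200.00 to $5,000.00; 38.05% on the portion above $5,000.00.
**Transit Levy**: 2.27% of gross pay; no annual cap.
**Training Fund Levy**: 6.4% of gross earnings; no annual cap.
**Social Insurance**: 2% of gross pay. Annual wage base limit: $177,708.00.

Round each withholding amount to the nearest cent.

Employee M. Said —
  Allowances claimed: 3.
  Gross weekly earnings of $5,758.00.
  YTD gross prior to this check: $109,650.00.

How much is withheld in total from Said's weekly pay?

$1,640.09

Provincial Income Tax: taxable = $5,758.00 − 3×$245.00 = $5,023.00
  $1,016.96 + 38.05% × ($5,023.00 − $5,000.00) = $1,016.96 + 38.05% × $23.00 = $1,025.71
Transit Levy: 2.27% × $5,758.00 = $130.71
Training Fund Levy: 6.4% × $5,758.00 = $368.51
Social Insurance: 2% × $5,758.00 = $115.16
Total: $1,025.71 + $130.71 + $368.51 + $115.16 = $1,640.09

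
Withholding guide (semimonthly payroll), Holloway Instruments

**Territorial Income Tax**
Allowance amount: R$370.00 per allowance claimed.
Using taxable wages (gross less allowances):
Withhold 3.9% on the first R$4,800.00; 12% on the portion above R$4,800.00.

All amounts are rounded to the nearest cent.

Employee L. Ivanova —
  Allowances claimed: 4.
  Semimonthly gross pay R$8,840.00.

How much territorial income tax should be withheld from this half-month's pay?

R$494.40

Territorial Income Tax: taxable = R$8,840.00 − 4×R$370.00 = R$7,360.00
  R$187.20 + 12% × (R$7,360.00 − R$4,800.00) = R$187.20 + 12% × R$2,560.00 = R$494.40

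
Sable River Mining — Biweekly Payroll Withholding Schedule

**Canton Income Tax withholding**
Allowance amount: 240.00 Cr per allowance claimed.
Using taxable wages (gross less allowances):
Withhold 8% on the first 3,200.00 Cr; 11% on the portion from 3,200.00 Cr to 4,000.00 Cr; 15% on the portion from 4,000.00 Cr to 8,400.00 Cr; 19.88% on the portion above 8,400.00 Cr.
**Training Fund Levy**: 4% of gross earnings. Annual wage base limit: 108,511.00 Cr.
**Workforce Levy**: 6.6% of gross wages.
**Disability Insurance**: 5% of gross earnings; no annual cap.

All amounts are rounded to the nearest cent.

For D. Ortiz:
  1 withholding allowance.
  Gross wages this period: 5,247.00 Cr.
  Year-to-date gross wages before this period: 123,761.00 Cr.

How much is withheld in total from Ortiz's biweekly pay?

1,103.70 Cr

Canton Income Tax: taxable = 5,247.00 Cr − 1×240.00 Cr = 5,007.00 Cr
  344.00 Cr + 15% × (5,007.00 Cr − 4,000.00 Cr) = 344.00 Cr + 15% × 1,007.00 Cr = 495.05 Cr
Training Fund Levy: YTD 123,761.00 Cr ≥ cap 108,511.00 Cr → 0.00 Cr
Workforce Levy: 6.6% × 5,247.00 Cr = 346.30 Cr
Disability Insurance: 5% × 5,247.00 Cr = 262.35 Cr
Total: 495.05 Cr + 0.00 Cr + 346.30 Cr + 262.35 Cr = 1,103.70 Cr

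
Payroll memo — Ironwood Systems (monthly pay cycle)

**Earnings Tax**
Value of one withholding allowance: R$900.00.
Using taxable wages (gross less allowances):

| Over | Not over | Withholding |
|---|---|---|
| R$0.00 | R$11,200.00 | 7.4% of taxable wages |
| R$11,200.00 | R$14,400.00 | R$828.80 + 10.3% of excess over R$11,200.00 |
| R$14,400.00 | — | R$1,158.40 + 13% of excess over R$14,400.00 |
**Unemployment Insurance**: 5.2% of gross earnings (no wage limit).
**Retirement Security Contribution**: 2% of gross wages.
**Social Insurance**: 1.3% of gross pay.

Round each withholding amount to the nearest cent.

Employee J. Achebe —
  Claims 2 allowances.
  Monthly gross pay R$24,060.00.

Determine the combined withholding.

Earnings Tax: taxable = R$24,060.00 − 2×R$900.00 = R$22,260.00
  R$1,158.40 + 13% × (R$22,260.00 − R$14,400.00) = R$1,158.40 + 13% × R$7,860.00 = R$2,180.20
Unemployment Insurance: 5.2% × R$24,060.00 = R$1,251.12
Retirement Security Contribution: 2% × R$24,060.00 = R$481.20
Social Insurance: 1.3% × R$24,060.00 = R$312.78
Total: R$2,180.20 + R$1,251.12 + R$481.20 + R$312.78 = R$4,225.30

R$4,225.30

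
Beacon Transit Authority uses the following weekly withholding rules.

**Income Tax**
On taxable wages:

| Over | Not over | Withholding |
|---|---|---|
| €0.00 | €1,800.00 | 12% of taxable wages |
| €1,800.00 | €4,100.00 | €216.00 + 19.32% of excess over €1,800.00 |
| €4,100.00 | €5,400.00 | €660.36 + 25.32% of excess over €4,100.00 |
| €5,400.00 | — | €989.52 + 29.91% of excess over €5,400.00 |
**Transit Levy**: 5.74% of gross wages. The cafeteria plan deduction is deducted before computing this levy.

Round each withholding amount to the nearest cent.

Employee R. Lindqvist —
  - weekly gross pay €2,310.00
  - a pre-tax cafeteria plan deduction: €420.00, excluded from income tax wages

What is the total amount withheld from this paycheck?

Income Tax: taxable = €2,310.00 − €420.00 = €1,890.00
  €216.00 + 19.32% × (€1,890.00 − €1,800.00) = €216.00 + 19.32% × €90.00 = €233.39
Transit Levy: 5.74% × €1,890.00 = €108.49
Total: €233.39 + €108.49 = €341.88

€341.88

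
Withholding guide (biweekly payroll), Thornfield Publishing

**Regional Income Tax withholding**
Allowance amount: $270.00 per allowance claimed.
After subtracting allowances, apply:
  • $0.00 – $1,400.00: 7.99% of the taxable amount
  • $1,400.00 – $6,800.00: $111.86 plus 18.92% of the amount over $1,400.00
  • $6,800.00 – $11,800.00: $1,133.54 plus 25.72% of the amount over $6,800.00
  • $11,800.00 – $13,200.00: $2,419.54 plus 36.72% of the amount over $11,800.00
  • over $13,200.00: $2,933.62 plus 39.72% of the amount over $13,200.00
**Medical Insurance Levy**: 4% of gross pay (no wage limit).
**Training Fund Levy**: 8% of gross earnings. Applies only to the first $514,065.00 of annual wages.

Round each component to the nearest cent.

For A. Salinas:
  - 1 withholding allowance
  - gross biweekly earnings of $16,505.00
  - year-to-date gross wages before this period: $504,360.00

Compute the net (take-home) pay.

Regional Income Tax: taxable = $16,505.00 − 1×$270.00 = $16,235.00
  $2,933.62 + 39.72% × ($16,235.00 − $13,200.00) = $2,933.62 + 39.72% × $3,035.00 = $4,139.12
Medical Insurance Levy: 4% × $16,505.00 = $660.20
Training Fund Levy: cap $514,065.00 − YTD $504,360.00 = $9,705.00 subject; 8% × $9,705.00 = $776.40
Total withheld: $4,139.12 + $660.20 + $776.40 = $5,575.72
Net pay: $16,505.00 − $5,575.72 = $10,929.28

$10,929.28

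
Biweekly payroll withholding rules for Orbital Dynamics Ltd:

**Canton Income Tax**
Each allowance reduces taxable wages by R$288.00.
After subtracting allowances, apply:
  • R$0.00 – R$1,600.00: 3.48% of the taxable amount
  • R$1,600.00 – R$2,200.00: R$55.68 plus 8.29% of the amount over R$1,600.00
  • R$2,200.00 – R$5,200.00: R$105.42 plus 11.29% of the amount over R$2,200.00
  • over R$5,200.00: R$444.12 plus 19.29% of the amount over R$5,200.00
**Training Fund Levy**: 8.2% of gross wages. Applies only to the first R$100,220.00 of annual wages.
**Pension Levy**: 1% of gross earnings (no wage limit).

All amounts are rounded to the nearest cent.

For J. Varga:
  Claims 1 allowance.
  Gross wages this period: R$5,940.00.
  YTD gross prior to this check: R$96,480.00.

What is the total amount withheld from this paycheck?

R$897.39

Canton Income Tax: taxable = R$5,940.00 − 1×R$288.00 = R$5,652.00
  R$444.12 + 19.29% × (R$5,652.00 − R$5,200.00) = R$444.12 + 19.29% × R$452.00 = R$531.31
Training Fund Levy: cap R$100,220.00 − YTD R$96,480.00 = R$3,740.00 subject; 8.2% × R$3,740.00 = R$306.68
Pension Levy: 1% × R$5,940.00 = R$59.40
Total: R$531.31 + R$306.68 + R$59.40 = R$897.39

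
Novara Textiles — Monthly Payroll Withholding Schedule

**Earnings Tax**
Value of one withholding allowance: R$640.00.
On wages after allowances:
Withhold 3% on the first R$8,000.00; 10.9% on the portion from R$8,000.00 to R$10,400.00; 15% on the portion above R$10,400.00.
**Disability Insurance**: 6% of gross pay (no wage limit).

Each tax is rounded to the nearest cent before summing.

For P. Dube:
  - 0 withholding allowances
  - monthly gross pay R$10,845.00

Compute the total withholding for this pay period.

Earnings Tax: taxable = R$10,845.00
  R$501.60 + 15% × (R$10,845.00 − R$10,400.00) = R$501.60 + 15% × R$445.00 = R$568.35
Disability Insurance: 6% × R$10,845.00 = R$650.70
Total: R$568.35 + R$650.70 = R$1,219.05

R$1,219.05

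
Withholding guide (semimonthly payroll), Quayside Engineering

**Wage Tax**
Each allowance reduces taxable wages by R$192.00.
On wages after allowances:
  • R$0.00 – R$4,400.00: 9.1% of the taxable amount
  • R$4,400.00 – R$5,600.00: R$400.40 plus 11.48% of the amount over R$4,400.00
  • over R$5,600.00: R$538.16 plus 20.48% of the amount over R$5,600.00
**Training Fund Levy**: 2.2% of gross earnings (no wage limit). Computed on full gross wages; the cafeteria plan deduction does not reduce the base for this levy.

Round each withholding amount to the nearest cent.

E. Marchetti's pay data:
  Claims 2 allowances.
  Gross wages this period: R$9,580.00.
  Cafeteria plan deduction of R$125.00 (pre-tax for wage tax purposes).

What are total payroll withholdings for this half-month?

R$1,459.78

Wage Tax: taxable = R$9,580.00 − R$125.00 − 2×R$192.00 = R$9,071.00
  R$538.16 + 20.48% × (R$9,071.00 − R$5,600.00) = R$538.16 + 20.48% × R$3,471.00 = R$1,249.02
Training Fund Levy: 2.2% × R$9,580.00 = R$210.76
Total: R$1,249.02 + R$210.76 = R$1,459.78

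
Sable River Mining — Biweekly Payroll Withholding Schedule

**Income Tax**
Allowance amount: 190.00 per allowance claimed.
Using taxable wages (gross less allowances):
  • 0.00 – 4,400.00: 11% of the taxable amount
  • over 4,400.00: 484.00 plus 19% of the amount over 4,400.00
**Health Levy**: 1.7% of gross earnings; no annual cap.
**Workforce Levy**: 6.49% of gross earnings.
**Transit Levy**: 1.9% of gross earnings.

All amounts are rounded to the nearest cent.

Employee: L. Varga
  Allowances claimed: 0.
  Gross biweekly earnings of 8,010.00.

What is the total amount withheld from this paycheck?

Income Tax: taxable = 8,010.00
  484.00 + 19% × (8,010.00 − 4,400.00) = 484.00 + 19% × 3,610.00 = 1,169.90
Health Levy: 1.7% × 8,010.00 = 136.17
Workforce Levy: 6.49% × 8,010.00 = 519.85
Transit Levy: 1.9% × 8,010.00 = 152.19
Total: 1,169.90 + 136.17 + 519.85 + 152.19 = 1,978.11

1,978.11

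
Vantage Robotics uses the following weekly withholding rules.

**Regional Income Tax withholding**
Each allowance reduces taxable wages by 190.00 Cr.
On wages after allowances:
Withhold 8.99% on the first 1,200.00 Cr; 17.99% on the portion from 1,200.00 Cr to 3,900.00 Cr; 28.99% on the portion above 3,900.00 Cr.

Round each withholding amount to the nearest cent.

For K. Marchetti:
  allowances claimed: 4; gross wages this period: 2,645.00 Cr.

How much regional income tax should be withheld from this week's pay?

231.11 Cr

Regional Income Tax: taxable = 2,645.00 Cr − 4×190.00 Cr = 1,885.00 Cr
  107.88 Cr + 17.99% × (1,885.00 Cr − 1,200.00 Cr) = 107.88 Cr + 17.99% × 685.00 Cr = 231.11 Cr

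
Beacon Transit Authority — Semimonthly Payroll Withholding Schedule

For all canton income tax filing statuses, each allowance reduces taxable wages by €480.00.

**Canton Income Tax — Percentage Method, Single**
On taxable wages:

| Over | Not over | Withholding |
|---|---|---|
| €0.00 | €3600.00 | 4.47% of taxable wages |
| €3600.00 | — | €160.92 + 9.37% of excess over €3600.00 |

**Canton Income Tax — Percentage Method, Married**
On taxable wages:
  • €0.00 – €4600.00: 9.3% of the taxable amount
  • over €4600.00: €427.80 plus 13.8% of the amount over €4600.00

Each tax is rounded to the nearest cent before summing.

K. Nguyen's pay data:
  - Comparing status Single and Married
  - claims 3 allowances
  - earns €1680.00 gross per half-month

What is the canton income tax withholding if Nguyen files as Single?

Canton Income Tax (Single): taxable = €1680.00 − 3×€480.00 = €240.00
  4.47% × €240.00 = €10.73

€10.73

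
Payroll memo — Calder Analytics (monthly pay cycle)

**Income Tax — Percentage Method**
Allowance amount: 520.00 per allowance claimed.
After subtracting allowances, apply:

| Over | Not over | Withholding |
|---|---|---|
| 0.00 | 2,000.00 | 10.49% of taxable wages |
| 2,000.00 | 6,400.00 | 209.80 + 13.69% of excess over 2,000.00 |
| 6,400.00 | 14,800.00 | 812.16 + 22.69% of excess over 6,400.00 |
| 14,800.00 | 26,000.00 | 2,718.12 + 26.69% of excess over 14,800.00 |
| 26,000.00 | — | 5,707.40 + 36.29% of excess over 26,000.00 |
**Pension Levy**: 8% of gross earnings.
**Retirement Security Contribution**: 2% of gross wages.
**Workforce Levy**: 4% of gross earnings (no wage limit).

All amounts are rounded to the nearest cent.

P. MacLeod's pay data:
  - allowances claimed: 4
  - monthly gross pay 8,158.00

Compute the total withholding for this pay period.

1,910.20

Income Tax: taxable = 8,158.00 − 4×520.00 = 6,078.00
  209.80 + 13.69% × (6,078.00 − 2,000.00) = 209.80 + 13.69% × 4,078.00 = 768.08
Pension Levy: 8% × 8,158.00 = 652.64
Retirement Security Contribution: 2% × 8,158.00 = 163.16
Workforce Levy: 4% × 8,158.00 = 326.32
Total: 768.08 + 652.64 + 163.16 + 326.32 = 1,910.20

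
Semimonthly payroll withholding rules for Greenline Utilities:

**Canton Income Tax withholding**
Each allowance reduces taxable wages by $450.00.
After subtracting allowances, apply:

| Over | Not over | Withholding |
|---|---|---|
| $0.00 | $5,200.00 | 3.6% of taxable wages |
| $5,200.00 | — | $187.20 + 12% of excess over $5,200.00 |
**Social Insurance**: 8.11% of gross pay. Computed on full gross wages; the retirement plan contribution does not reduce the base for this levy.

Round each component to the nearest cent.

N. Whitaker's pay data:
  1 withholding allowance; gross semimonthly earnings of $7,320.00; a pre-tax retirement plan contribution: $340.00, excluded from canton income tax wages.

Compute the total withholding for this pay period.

Canton Income Tax: taxable = $7,320.00 − $340.00 − 1×$450.00 = $6,530.00
  $187.20 + 12% × ($6,530.00 − $5,200.00) = $187.20 + 12% × $1,330.00 = $346.80
Social Insurance: 8.11% × $7,320.00 = $593.65
Total: $346.80 + $593.65 = $940.45

$940.45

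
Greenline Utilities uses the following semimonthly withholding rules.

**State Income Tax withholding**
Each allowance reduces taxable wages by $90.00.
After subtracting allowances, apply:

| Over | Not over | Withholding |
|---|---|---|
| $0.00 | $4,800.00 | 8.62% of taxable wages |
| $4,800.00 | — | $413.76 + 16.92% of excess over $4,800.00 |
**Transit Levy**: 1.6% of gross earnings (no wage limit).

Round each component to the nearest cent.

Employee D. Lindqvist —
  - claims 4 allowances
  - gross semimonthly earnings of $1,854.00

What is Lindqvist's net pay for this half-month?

$1,695.56

State Income Tax: taxable = $1,854.00 − 4×$90.00 = $1,494.00
  8.62% × $1,494.00 = $128.78
Transit Levy: 1.6% × $1,854.00 = $29.66
Total withheld: $128.78 + $29.66 = $158.44
Net pay: $1,854.00 − $158.44 = $1,695.56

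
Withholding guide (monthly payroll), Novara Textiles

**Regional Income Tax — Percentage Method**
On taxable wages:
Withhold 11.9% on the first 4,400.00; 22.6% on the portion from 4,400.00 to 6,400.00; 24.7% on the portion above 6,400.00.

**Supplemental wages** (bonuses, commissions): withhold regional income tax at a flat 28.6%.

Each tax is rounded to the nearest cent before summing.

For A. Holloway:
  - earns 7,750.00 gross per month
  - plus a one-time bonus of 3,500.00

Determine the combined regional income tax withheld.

Regional Income Tax: taxable = 7,750.00
  975.60 + 24.7% × (7,750.00 − 6,400.00) = 975.60 + 24.7% × 1,350.00 = 1,309.05
Supplemental (28.6% flat on bonus): 28.6% × 3,500.00 = 1,001.00
Total regional income tax: 1,309.05 + 1,001.00 = 2,310.05

2,310.05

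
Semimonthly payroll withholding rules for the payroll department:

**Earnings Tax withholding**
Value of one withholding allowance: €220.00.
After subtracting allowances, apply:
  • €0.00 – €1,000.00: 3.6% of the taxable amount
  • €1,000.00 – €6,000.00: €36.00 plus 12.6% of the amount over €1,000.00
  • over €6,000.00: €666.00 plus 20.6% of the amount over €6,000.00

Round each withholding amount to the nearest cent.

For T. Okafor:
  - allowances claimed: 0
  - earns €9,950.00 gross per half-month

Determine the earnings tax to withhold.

Earnings Tax: taxable = €9,950.00
  €666.00 + 20.6% × (€9,950.00 − €6,000.00) = €666.00 + 20.6% × €3,950.00 = €1,479.70

€1,479.70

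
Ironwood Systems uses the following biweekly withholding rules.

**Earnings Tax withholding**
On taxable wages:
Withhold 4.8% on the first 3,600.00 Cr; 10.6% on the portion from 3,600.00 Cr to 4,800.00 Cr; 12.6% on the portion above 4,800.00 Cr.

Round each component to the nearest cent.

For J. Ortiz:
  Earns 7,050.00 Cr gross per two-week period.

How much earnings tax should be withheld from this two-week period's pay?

583.50 Cr

Earnings Tax: taxable = 7,050.00 Cr
  300.00 Cr + 12.6% × (7,050.00 Cr − 4,800.00 Cr) = 300.00 Cr + 12.6% × 2,250.00 Cr = 583.50 Cr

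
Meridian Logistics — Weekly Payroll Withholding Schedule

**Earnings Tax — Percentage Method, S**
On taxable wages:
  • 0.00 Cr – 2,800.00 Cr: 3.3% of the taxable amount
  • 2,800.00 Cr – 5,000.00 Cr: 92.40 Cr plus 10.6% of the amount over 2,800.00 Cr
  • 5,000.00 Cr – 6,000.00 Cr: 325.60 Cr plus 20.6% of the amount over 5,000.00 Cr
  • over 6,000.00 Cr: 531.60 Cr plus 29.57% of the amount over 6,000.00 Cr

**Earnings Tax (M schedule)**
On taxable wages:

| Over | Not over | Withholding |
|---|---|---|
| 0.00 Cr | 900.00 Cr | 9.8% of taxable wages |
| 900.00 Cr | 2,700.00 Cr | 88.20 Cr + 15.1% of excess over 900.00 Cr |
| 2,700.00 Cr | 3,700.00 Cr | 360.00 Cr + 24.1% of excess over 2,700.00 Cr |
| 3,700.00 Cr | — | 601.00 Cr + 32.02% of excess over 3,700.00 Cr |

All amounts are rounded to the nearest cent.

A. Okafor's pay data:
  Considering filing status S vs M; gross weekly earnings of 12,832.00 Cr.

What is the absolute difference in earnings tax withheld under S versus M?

973.25 Cr

Earnings Tax (S): taxable = 12,832.00 Cr
  531.60 Cr + 29.57% × (12,832.00 Cr − 6,000.00 Cr) = 531.60 Cr + 29.57% × 6,832.00 Cr = 2,551.82 Cr
Earnings Tax (M): taxable = 12,832.00 Cr
  601.00 Cr + 32.02% × (12,832.00 Cr − 3,700.00 Cr) = 601.00 Cr + 32.02% × 9,132.00 Cr = 3,525.07 Cr
Difference: |2,551.82 Cr − 3,525.07 Cr| = 973.25 Cr (higher under M)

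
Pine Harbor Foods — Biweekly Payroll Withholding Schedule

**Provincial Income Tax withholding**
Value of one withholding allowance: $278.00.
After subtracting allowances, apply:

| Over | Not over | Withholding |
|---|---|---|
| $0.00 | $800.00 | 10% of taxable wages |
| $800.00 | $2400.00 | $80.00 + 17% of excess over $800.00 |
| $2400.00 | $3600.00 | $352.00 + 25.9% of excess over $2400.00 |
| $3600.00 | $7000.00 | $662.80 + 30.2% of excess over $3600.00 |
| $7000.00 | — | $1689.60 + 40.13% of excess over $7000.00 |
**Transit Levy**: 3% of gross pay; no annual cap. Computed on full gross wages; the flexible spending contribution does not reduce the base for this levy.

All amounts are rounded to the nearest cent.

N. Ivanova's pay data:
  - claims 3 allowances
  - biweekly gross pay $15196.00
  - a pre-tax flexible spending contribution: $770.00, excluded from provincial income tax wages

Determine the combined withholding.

$4790.85

Provincial Income Tax: taxable = $15196.00 − $770.00 − 3×$278.00 = $13592.00
  $1689.60 + 40.13% × ($13592.00 − $7000.00) = $1689.60 + 40.13% × $6592.00 = $4334.97
Transit Levy: 3% × $15196.00 = $455.88
Total: $4334.97 + $455.88 = $4790.85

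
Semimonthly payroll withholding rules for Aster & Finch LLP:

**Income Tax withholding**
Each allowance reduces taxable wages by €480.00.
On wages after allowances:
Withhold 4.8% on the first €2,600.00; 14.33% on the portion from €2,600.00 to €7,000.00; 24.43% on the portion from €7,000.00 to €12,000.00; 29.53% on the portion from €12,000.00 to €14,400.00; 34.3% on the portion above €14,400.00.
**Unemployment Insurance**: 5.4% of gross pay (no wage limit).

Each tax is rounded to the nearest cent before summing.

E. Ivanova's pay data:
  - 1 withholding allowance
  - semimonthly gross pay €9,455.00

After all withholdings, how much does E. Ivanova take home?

Income Tax: taxable = €9,455.00 − 1×€480.00 = €8,975.00
  €755.32 + 24.43% × (€8,975.00 − €7,000.00) = €755.32 + 24.43% × €1,975.00 = €1,237.81
Unemployment Insurance: 5.4% × €9,455.00 = €510.57
Total withheld: €1,237.81 + €510.57 = €1,748.38
Net pay: €9,455.00 − €1,748.38 = €7,706.62

€7,706.62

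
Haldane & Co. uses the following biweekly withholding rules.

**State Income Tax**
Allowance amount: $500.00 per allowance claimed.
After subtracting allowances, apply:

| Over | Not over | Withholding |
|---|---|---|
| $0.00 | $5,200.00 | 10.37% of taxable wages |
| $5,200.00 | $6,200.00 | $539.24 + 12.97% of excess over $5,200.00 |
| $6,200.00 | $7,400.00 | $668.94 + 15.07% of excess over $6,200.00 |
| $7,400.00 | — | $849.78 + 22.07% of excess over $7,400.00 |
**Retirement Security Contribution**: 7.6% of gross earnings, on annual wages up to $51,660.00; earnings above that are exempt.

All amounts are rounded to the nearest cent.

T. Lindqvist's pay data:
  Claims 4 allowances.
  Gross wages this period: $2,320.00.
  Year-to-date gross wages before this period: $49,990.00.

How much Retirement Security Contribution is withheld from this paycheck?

$126.92

Retirement Security Contribution: cap $51,660.00 − YTD $49,990.00 = $1,670.00 subject; 7.6% × $1,670.00 = $126.92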